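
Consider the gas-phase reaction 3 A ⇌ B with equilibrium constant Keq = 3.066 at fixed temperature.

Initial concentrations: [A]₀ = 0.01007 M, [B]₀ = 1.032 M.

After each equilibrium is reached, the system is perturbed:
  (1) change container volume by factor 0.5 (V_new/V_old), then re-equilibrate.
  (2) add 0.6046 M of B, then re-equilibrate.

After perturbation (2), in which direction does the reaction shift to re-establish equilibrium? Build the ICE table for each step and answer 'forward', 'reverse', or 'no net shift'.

Direction: reverse

Q₀ = 1.0106e+06 vs Keq = 3.066 ⇒ Q>K, reverse
Step 1:
                  A         B
  init      0.01007     1.032
  Δ          0.6344   -0.2115
  eq         0.6444    0.8205
  solve Keq expr → x = -0.2115; check Q = 3.066
Then change container volume by factor 0.5 (V_new/V_old).
Step 2:
                  A         B
  init        1.289     1.641
  Δ         -0.4528    0.1509
  eq         0.8361     1.792
  solve Keq expr → x = 0.1509; check Q = 3.066
Then add 0.6046 M of B.
Step 3:
                  A         B
  init       0.8361     2.397
  Δ         0.08158  -0.02719
  eq         0.9177     2.369
  solve Keq expr → x = -0.02719; check Q = 3.066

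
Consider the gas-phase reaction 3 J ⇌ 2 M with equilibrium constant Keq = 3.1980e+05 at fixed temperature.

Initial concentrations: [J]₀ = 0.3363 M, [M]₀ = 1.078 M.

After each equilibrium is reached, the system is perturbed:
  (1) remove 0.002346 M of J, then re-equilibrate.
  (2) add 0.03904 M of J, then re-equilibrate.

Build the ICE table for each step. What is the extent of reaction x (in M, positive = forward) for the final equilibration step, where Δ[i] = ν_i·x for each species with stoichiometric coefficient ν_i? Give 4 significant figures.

Q₀ = 30.55 vs Keq = 3.1980e+05 ⇒ Q<K, forward
Step 1:
                  J         M
  Initial    0.3363     1.078
  Change     -0.319    0.2126
  Equil     0.01733     1.291
  solve Keq expr → x = 0.1063; check Q = 3.1980e+05
Then remove 0.002346 M of J.
Step 2:
                  J         M
  Initial   0.01499     1.291
  Change   0.002332 -0.001555
  Equil     0.01732     1.289
  solve Keq expr → x = -7.7736e-04; check Q = 3.1980e+05
Then add 0.03904 M of J.
Step 3:
                  J         M
  Initial   0.05636     1.289
  Change   -0.03881   0.02587
  Equil     0.01755     1.315
  solve Keq expr → x = 0.01294; check Q = 3.1980e+05

x = 0.01294 M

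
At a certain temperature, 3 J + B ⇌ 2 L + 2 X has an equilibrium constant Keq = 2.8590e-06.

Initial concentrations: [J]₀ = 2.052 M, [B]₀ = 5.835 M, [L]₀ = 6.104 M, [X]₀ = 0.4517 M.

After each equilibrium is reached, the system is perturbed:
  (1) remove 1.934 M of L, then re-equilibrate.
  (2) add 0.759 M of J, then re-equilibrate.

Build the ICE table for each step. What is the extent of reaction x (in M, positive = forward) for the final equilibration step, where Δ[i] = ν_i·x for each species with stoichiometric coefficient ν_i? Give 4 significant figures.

x = 0.001112 M

Q₀ = 0.1508 vs Keq = 2.8590e-06 ⇒ Q>K, reverse
Step 1:
                   J          B          L          X
  I            2.052      5.835      6.104     0.4517
  C           0.6726     0.2242    -0.4484    -0.4484
  E            2.725      6.059      5.656    0.00331
  solve Keq expr → x = -0.2242; check Q = 2.8590e-06
Then remove 1.934 M of L.
Step 2:
                   J          B          L          X
  I            2.725      6.059      3.722    0.00331
  C        -0.002565 -8.5508e-04    0.00171    0.00171
  E            2.722      6.058      3.723    0.00502
  solve Keq expr → x = 8.5508e-04; check Q = 2.8590e-06
Then add 0.759 M of J.
Step 3:
                   J          B          L          X
  I            3.481      6.058      3.723    0.00502
  C        -0.003337  -0.001112   0.002224   0.002224
  E            3.478      6.057      3.726   0.007244
  solve Keq expr → x = 0.001112; check Q = 2.8590e-06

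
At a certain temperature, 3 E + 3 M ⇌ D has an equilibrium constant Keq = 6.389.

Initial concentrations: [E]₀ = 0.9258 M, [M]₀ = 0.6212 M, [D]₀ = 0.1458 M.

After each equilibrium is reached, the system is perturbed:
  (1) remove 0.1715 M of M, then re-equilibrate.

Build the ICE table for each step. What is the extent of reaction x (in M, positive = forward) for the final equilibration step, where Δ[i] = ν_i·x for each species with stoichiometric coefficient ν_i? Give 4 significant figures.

x = -0.03299 M

Q₀ = 0.7665 vs Keq = 6.389 ⇒ Q<K, forward
Step 1:
                    E           M           D
  init         0.9258      0.6212      0.1458
  Δ           -0.1881     -0.1881     0.06268
  eq           0.7377      0.4331      0.2085
  solve Keq expr → x = 0.06268; check Q = 6.389
Then remove 0.1715 M of M.
Step 2:
                    E           M           D
  init         0.7377      0.2616      0.2085
  Δ           0.09896     0.09896    -0.03299
  eq           0.8367      0.3606      0.1755
  solve Keq expr → x = -0.03299; check Q = 6.389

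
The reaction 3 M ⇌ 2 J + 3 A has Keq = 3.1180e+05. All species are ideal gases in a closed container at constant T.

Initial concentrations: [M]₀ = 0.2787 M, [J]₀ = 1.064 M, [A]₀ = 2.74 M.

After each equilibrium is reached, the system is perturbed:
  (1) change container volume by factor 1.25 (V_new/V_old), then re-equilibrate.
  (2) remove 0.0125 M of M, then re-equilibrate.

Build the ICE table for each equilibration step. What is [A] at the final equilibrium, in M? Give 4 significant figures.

Q₀ = 1076 vs Keq = 3.1180e+05 ⇒ Q<K, forward
Step 1:
                    M           J           A
  Initial      0.2787       1.064        2.74
  Change      -0.2288      0.1525      0.2288
  Equil       0.04989       1.217       2.969
  solve Keq expr → x = 0.07627; check Q = 3.1180e+05
Then change container volume by factor 1.25 (V_new/V_old).
Step 2:
                    M           J           A
  Initial     0.03991      0.9732       2.375
  Change    -0.005355     0.00357    0.005355
  Equil       0.03456      0.9768        2.38
  solve Keq expr → x = 0.001785; check Q = 3.1180e+05
Then remove 0.0125 M of M.
Step 3:
                    M           J           A
  Initial     0.02206      0.9768        2.38
  Change      0.01213   -0.008089    -0.01213
  Equil       0.03419      0.9687       2.368
  solve Keq expr → x = -0.004045; check Q = 3.1180e+05

[A]_eq = 2.368 M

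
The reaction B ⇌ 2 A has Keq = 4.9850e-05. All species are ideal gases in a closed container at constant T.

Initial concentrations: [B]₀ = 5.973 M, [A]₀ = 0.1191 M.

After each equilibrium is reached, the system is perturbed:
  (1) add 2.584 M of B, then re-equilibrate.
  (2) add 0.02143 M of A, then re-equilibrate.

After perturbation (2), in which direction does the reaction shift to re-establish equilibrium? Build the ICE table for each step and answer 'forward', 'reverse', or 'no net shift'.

Direction: reverse

Q₀ = 0.002375 vs Keq = 4.9850e-05 ⇒ Q>K, reverse
Step 1:
                  B         A
  I           5.973    0.1191
  C         0.05089   -0.1018
  E           6.024   0.01733
  solve Keq expr → x = -0.05089; check Q = 4.9850e-05
Then add 2.584 M of B.
Step 2:
                  B         A
  I           8.608   0.01733
  C       -0.001692  0.003384
  E           8.606   0.02071
  solve Keq expr → x = 0.001692; check Q = 4.9850e-05
Then add 0.02143 M of A.
Step 3:
                  B         A
  I           8.606   0.04214
  C         0.01071  -0.02142
  E           8.617   0.02073
  solve Keq expr → x = -0.01071; check Q = 4.9850e-05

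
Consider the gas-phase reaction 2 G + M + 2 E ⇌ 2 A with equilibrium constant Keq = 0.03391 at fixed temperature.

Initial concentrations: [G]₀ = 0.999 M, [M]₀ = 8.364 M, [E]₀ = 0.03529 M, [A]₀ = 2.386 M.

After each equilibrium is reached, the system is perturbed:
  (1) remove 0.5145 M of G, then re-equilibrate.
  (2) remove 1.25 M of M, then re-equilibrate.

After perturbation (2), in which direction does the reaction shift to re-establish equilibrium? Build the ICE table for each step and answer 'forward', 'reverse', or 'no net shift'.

Direction: reverse

Q₀ = 547.6 vs Keq = 0.03391 ⇒ Q>K, reverse
Step 1:
                   G          M          E          A
  I            0.999      8.364    0.03529      2.386
  C            1.091     0.5457      1.091     -1.091
  E             2.09       8.91      1.127      1.295
  solve Keq expr → x = -0.5457; check Q = 0.03391
Then remove 0.5145 M of G.
Step 2:
                   G          M          E          A
  I            1.576       8.91      1.127      1.295
  C           0.1232    0.06161     0.1232    -0.1232
  E            1.699      8.971       1.25      1.171
  solve Keq expr → x = -0.06161; check Q = 0.03391
Then remove 1.25 M of M.
Step 3:
                   G          M          E          A
  I            1.699      7.721       1.25      1.171
  C          0.03304    0.01652    0.03304   -0.03304
  E            1.732      7.738      1.283      1.138
  solve Keq expr → x = -0.01652; check Q = 0.03391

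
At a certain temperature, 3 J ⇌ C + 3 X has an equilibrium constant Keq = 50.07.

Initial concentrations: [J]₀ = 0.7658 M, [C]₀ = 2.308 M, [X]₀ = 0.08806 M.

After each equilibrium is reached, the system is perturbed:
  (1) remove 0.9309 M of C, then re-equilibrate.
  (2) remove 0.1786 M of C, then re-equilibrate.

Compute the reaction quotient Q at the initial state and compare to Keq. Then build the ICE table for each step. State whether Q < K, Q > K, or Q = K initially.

Q₀ = 0.003509; Q < K (proceeds forward)

Q₀ = 0.003509 vs Keq = 50.07 ⇒ Q<K, forward
Step 1:
                  J         C         X
  I          0.7658     2.308   0.08806
  C         -0.5363    0.1788    0.5363
  E          0.2295     2.487    0.6244
  solve Keq expr → x = 0.1788; check Q = 50.07
Then remove 0.9309 M of C.
Step 2:
                  J         C         X
  I          0.2295     1.556    0.6244
  C        -0.02499   0.00833   0.02499
  E          0.2045     1.564    0.6493
  solve Keq expr → x = 0.00833; check Q = 50.07
Then remove 0.1786 M of C.
Step 3:
                  J         C         X
  I          0.2045     1.386    0.6493
  C       -0.006144  0.002048  0.006144
  E          0.1984     1.388    0.6555
  solve Keq expr → x = 0.002048; check Q = 50.07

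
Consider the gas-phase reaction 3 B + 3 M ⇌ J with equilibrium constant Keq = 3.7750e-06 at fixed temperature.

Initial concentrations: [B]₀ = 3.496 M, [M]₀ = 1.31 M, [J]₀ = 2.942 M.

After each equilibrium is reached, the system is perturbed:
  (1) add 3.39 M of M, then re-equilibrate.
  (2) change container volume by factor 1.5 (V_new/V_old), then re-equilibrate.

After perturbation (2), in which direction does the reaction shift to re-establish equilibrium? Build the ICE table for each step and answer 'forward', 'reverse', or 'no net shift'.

Direction: reverse

Q₀ = 0.03063 vs Keq = 3.7750e-06 ⇒ Q>K, reverse
Step 1:
                  B         M         J
  Initial     3.496      1.31     2.942
  Change      5.728     5.728    -1.909
  Equil       9.224     7.038     1.033
  solve Keq expr → x = -1.909; check Q = 3.7750e-06
Then add 3.39 M of M.
Step 2:
                  B         M         J
  Initial     9.224     10.43     1.033
  Change     -1.272    -1.272     0.424
  Equil       7.952     9.156     1.457
  solve Keq expr → x = 0.424; check Q = 3.7750e-06
Then change container volume by factor 1.5 (V_new/V_old).
Step 3:
                  B         M         J
  Initial     5.301     6.104    0.9712
  Change      1.433     1.433   -0.4776
  Equil       6.734     7.537    0.4935
  solve Keq expr → x = -0.4776; check Q = 3.7750e-06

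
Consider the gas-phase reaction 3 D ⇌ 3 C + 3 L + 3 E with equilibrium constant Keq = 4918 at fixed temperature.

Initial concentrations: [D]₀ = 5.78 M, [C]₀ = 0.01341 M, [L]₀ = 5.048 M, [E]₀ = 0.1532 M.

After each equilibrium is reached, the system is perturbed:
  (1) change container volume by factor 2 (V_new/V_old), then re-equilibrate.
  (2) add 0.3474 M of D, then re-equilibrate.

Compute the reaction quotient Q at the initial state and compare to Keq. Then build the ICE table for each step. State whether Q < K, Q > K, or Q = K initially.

Q₀ = 5.7761e-09; Q < K (proceeds forward)

Q₀ = 5.7761e-09 vs Keq = 4918 ⇒ Q<K, forward
Step 1:
                   D          C          L          E
  Initial       5.78    0.01341      5.048     0.1532
  Change      -2.585      2.585      2.585      2.585
  Equil        3.195      2.599      7.633      2.739
  solve Keq expr → x = 0.8618; check Q = 4918
Then change container volume by factor 2 (V_new/V_old).
Step 2:
                   D          C          L          E
  Initial      1.597      1.299      3.817      1.369
  Change     -0.6116     0.6116     0.6116     0.6116
  Equil       0.9857      1.911      4.428      1.981
  solve Keq expr → x = 0.2039; check Q = 4918
Then add 0.3474 M of D.
Step 3:
                   D          C          L          E
  Initial      1.333      1.911      4.428      1.981
  Change     -0.1503     0.1503     0.1503     0.1503
  Equil        1.183      2.061      4.579      2.131
  solve Keq expr → x = 0.05011; check Q = 4918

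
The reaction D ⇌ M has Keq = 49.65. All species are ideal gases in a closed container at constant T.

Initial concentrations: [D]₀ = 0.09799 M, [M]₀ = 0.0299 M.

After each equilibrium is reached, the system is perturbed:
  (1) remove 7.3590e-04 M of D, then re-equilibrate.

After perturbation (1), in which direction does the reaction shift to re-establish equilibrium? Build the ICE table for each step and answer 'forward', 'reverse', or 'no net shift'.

Direction: reverse

Q₀ = 0.3051 vs Keq = 49.65 ⇒ Q<K, forward
Step 1:
                   D          M
  Initial    0.09799     0.0299
  Change    -0.09547    0.09547
  Equil     0.002525     0.1254
  solve Keq expr → x = 0.09547; check Q = 49.65
Then remove 7.3590e-04 M of D.
Step 2:
                   D          M
  Initial   0.001789     0.1254
  Change  7.2137e-04 -7.2137e-04
  Equil      0.00251     0.1246
  solve Keq expr → x = -7.2137e-04; check Q = 49.65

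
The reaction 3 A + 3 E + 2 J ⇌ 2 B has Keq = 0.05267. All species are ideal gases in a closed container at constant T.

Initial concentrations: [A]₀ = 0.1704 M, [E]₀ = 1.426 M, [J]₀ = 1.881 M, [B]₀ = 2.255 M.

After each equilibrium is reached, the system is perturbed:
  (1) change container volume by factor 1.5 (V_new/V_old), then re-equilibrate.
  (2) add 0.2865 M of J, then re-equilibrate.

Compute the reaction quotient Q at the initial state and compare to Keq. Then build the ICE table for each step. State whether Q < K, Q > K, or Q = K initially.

Q₀ = 100.2 vs Keq = 0.05267 ⇒ Q>K, reverse
Step 1:
                  A         E         J         B
  I          0.1704     1.426     1.881     2.255
  C          0.7926    0.7926    0.5284   -0.5284
  E           0.963     2.219     2.409     1.727
  solve Keq expr → x = -0.2642; check Q = 0.05267
Then change container volume by factor 1.5 (V_new/V_old).
Step 2:
                  A         E         J         B
  I           0.642     1.479     1.606     1.151
  C           0.316     0.316    0.2107   -0.2107
  E           0.958     1.795     1.817    0.9404
  solve Keq expr → x = -0.1053; check Q = 0.05267
Then add 0.2865 M of J.
Step 3:
                  A         E         J         B
  I           0.958     1.795     2.103    0.9404
  C        -0.04226  -0.04226  -0.02818   0.02818
  E          0.9158     1.753     2.075    0.9686
  solve Keq expr → x = 0.01409; check Q = 0.05267

Q₀ = 100.2; Q > K (proceeds reverse)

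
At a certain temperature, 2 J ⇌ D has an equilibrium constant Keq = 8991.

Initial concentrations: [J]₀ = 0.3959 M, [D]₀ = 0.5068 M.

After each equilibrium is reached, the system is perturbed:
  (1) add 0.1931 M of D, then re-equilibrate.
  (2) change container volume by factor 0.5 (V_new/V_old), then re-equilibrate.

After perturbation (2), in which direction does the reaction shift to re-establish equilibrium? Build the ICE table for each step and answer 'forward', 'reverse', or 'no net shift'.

Q₀ = 3.233 vs Keq = 8991 ⇒ Q<K, forward
Step 1:
                    J           D
  I            0.3959      0.5068
  C           -0.3871      0.1935
  E          0.008826      0.7003
  solve Keq expr → x = 0.1935; check Q = 8991
Then add 0.1931 M of D.
Step 2:
                    J           D
  I          0.008826      0.8934
  C           0.00114 -5.6979e-04
  E          0.009965      0.8929
  solve Keq expr → x = -5.6979e-04; check Q = 8991
Then change container volume by factor 0.5 (V_new/V_old).
Step 3:
                    J           D
  I           0.01993       1.786
  C         -0.005826    0.002913
  E            0.0141       1.789
  solve Keq expr → x = 0.002913; check Q = 8991

Direction: forward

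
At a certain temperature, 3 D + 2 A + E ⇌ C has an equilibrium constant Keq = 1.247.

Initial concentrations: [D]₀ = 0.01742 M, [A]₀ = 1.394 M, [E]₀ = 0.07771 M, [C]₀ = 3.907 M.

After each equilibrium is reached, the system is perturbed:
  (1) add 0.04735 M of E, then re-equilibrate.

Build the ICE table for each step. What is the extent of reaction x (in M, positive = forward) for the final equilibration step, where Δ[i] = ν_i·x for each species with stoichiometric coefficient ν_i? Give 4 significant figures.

x = 0.00819 M

Q₀ = 4.8944e+06 vs Keq = 1.247 ⇒ Q>K, reverse
Step 1:
                  D         A         E         C
  I         0.01742     1.394   0.07771     3.907
  C           1.103    0.7352    0.3676   -0.3676
  E            1.12     2.129    0.4453     3.539
  solve Keq expr → x = -0.3676; check Q = 1.247
Then add 0.04735 M of E.
Step 2:
                  D         A         E         C
  I            1.12     2.129    0.4927     3.539
  C        -0.02457  -0.01638  -0.00819   0.00819
  E           1.096     2.113    0.4845     3.548
  solve Keq expr → x = 0.00819; check Q = 1.247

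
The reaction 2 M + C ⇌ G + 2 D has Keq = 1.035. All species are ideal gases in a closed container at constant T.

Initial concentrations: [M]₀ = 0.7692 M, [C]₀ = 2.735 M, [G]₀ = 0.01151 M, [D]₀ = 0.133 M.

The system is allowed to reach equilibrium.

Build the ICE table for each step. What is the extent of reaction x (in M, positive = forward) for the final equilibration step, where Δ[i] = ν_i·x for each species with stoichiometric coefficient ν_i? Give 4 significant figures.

Q₀ = 1.2582e-04 vs Keq = 1.035 ⇒ Q<K, forward
Step 1:
                   M          C          G          D
  init        0.7692      2.735    0.01151      0.133
  Δ          -0.5436    -0.2718     0.2718     0.5436
  eq          0.2256      2.463     0.2833     0.6766
  solve Keq expr → x = 0.2718; check Q = 1.035

x = 0.2718 M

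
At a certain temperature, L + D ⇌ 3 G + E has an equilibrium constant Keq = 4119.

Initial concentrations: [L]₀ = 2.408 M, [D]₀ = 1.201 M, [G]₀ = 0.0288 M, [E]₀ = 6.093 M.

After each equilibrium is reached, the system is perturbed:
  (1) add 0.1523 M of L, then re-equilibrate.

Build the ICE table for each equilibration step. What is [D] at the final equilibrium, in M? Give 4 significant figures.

Q₀ = 5.0328e-05 vs Keq = 4119 ⇒ Q<K, forward
Step 1:
                   L          D          G          E
  init         2.408      1.201     0.0288      6.093
  Δ           -1.143     -1.143       3.43      1.143
  eq           1.265    0.05751      3.459      7.236
  solve Keq expr → x = 1.143; check Q = 4119
Then add 0.1523 M of L.
Step 2:
                   L          D          G          E
  init         1.417    0.05751      3.459      7.236
  Δ        -0.005247  -0.005247    0.01574   0.005247
  eq           1.412    0.05227      3.475      7.242
  solve Keq expr → x = 0.005247; check Q = 4119

[D]_eq = 0.05227 M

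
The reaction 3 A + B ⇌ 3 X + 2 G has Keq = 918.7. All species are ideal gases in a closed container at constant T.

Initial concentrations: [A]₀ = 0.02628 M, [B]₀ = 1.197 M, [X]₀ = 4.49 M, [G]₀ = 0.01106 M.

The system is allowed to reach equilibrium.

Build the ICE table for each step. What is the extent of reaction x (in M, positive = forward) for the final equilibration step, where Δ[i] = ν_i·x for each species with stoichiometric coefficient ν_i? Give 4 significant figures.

x = 8.4230e-04 M

Q₀ = 509.7 vs Keq = 918.7 ⇒ Q<K, forward
Step 1:
                  A         B         X         G
  I         0.02628     1.197      4.49   0.01106
  C       -0.002527 -8.4230e-04  0.002527  0.001685
  E         0.02375     1.196     4.493   0.01274
  solve Keq expr → x = 8.4230e-04; check Q = 918.7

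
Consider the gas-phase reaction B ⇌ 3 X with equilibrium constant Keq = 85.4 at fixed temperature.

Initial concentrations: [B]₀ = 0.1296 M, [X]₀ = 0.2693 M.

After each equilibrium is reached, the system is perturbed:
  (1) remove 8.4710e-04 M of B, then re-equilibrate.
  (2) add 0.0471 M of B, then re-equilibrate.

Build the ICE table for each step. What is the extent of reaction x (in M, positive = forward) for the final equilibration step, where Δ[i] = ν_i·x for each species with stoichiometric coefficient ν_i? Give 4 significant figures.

Q₀ = 0.1507 vs Keq = 85.4 ⇒ Q<K, forward
Step 1:
                    B           X
  I            0.1296      0.2693
  C           -0.1264      0.3792
  E          0.003194      0.6485
  solve Keq expr → x = 0.1264; check Q = 85.4
Then remove 8.4710e-04 M of B.
Step 2:
                    B           X
  I          0.002347      0.6485
  C        8.1128e-04   -0.002434
  E          0.003158      0.6461
  solve Keq expr → x = -8.1128e-04; check Q = 85.4
Then add 0.0471 M of B.
Step 3:
                    B           X
  I           0.05026      0.6461
  C           -0.0447      0.1341
  E          0.005561      0.7802
  solve Keq expr → x = 0.0447; check Q = 85.4

x = 0.0447 M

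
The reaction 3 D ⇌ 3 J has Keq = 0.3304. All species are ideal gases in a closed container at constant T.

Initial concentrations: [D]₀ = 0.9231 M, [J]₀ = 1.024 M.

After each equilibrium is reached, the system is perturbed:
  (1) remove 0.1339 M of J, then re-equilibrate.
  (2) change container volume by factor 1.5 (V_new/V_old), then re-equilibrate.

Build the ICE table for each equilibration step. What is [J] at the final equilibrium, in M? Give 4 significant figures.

[J]_eq = 0.4941 M

Q₀ = 1.365 vs Keq = 0.3304 ⇒ Q>K, reverse
Step 1:
                  D         J
  Initial    0.9231     1.024
  Change     0.2281   -0.2281
  Equil       1.151    0.7959
  solve Keq expr → x = -0.07604; check Q = 0.3304
Then remove 0.1339 M of J.
Step 2:
                  D         J
  Initial     1.151     0.662
  Change   -0.07917   0.07917
  Equil       1.072    0.7411
  solve Keq expr → x = 0.02639; check Q = 0.3304
Then change container volume by factor 1.5 (V_new/V_old).
Step 3:
                  D         J
  Initial    0.7147    0.4941
  Change          0         0
  Equil      0.7147    0.4941
  solve Keq expr → x = 0; check Q = 0.3304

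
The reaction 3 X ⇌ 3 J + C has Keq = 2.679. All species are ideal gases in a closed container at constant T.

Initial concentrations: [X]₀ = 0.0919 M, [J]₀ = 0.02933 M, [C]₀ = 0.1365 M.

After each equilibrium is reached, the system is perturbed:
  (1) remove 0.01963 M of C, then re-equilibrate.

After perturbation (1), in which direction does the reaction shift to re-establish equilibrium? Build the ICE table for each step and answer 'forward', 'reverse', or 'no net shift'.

Q₀ = 0.004437 vs Keq = 2.679 ⇒ Q<K, forward
Step 1:
                    X           J           C
  init         0.0919     0.02933      0.1365
  Δ          -0.05804     0.05804     0.01935
  eq          0.03386     0.08737      0.1558
  solve Keq expr → x = 0.01935; check Q = 2.679
Then remove 0.01963 M of C.
Step 2:
                    X           J           C
  init        0.03386     0.08737      0.1362
  Δ         -0.001063    0.001063  3.5445e-04
  eq          0.03279     0.08844      0.1366
  solve Keq expr → x = 3.5445e-04; check Q = 2.679

Direction: forward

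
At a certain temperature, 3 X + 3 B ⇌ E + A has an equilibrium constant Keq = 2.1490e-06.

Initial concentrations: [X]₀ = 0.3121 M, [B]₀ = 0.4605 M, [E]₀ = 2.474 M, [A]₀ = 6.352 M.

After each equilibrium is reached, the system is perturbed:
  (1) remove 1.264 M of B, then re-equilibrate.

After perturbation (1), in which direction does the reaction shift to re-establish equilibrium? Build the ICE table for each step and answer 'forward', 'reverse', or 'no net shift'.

Q₀ = 5293 vs Keq = 2.1490e-06 ⇒ Q>K, reverse
Step 1:
                    X           B           E           A
  Initial      0.3121      0.4605       2.474       6.352
  Change         7.13        7.13      -2.377      -2.377
  Equil         7.442        7.59     0.09742       3.975
  solve Keq expr → x = -2.377; check Q = 2.1490e-06
Then remove 1.264 M of B.
Step 2:
                    X           B           E           A
  Initial       7.442       6.326     0.09742       3.975
  Change       0.1052      0.1052    -0.03506    -0.03506
  Equil         7.547       6.431     0.06237        3.94
  solve Keq expr → x = -0.03506; check Q = 2.1490e-06

Direction: reverse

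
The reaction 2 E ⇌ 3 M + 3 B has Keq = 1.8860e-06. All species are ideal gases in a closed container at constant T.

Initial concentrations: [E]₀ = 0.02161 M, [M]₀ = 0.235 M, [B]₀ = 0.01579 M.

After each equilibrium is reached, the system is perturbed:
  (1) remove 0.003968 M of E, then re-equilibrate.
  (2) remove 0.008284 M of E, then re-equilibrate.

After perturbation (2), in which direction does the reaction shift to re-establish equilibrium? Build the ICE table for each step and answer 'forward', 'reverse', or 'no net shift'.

Direction: reverse

Q₀ = 1.0941e-04 vs Keq = 1.8860e-06 ⇒ Q>K, reverse
Step 1:
                   E          M          B
  init       0.02161      0.235    0.01579
  Δ         0.007086   -0.01063   -0.01063
  eq          0.0287     0.2244   0.005161
  solve Keq expr → x = -0.003543; check Q = 1.8860e-06
Then remove 0.003968 M of E.
Step 2:
                   E          M          B
  init       0.02473     0.2244   0.005161
  Δ       2.9415e-04 -4.4122e-04 -4.4122e-04
  eq         0.02502     0.2239    0.00472
  solve Keq expr → x = -1.4707e-04; check Q = 1.8860e-06
Then remove 0.008284 M of E.
Step 3:
                   E          M          B
  init       0.01674     0.2239    0.00472
  Δ       6.6545e-04 -9.9818e-04 -9.9818e-04
  eq          0.0174     0.2229   0.003722
  solve Keq expr → x = -3.3273e-04; check Q = 1.8860e-06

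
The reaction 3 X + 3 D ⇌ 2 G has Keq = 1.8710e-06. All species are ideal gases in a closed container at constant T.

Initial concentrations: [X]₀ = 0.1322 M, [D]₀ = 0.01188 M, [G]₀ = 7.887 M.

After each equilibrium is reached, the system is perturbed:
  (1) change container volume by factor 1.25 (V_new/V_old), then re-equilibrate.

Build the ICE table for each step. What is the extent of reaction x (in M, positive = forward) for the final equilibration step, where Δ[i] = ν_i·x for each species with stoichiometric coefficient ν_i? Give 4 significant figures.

Q₀ = 1.6058e+10 vs Keq = 1.8710e-06 ⇒ Q>K, reverse
Step 1:
                    X           D           G
  Initial      0.1322     0.01188       7.887
  Change        9.835       9.835      -6.557
  Equil         9.968       9.847        1.33
  solve Keq expr → x = -3.278; check Q = 1.8710e-06
Then change container volume by factor 1.25 (V_new/V_old).
Step 2:
                    X           D           G
  Initial       7.974       7.878       1.064
  Change       0.4084      0.4084     -0.2723
  Equil         8.382       8.286      0.7918
  solve Keq expr → x = -0.1361; check Q = 1.8710e-06

x = -0.1361 M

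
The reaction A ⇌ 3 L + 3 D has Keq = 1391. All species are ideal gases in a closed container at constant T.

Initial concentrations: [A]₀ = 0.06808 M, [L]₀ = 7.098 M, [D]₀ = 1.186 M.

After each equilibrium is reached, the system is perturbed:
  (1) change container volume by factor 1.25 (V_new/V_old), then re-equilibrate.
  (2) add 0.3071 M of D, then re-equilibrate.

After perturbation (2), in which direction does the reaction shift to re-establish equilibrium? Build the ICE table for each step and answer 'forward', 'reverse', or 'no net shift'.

Q₀ = 8763 vs Keq = 1391 ⇒ Q>K, reverse
Step 1:
                   A          L          D
  init       0.06808      7.098      1.186
  Δ          0.09612    -0.2884    -0.2884
  eq          0.1642       6.81     0.8976
  solve Keq expr → x = -0.09612; check Q = 1391
Then change container volume by factor 1.25 (V_new/V_old).
Step 2:
                   A          L          D
  init        0.1314      5.448     0.7181
  Δ         -0.04943     0.1483     0.1483
  eq         0.08193      5.596     0.8664
  solve Keq expr → x = 0.04943; check Q = 1391
Then add 0.3071 M of D.
Step 3:
                   A          L          D
  init       0.08193      5.596      1.173
  Δ          0.04679    -0.1404    -0.1404
  eq          0.1287      5.456      1.033
  solve Keq expr → x = -0.04679; check Q = 1391

Direction: reverse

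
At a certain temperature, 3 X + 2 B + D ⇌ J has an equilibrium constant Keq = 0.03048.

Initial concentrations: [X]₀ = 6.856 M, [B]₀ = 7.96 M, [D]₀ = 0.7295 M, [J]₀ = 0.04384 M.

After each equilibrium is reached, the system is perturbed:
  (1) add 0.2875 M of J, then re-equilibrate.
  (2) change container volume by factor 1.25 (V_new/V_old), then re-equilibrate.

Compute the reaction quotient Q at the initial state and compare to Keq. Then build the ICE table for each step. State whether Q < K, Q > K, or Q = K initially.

Q₀ = 2.9431e-06; Q < K (proceeds forward)

Q₀ = 2.9431e-06 vs Keq = 0.03048 ⇒ Q<K, forward
Step 1:
                   X          B          D          J
  Initial      6.856       7.96     0.7295    0.04384
  Change      -2.171     -1.447    -0.7237     0.7237
  Equil        4.685      6.513   0.005775     0.7676
  solve Keq expr → x = 0.7237; check Q = 0.03048
Then add 0.2875 M of J.
Step 2:
                   X          B          D          J
  Initial      4.685      6.513   0.005775      1.055
  Change    0.006315    0.00421   0.002105  -0.002105
  Equil        4.691      6.517    0.00788      1.053
  solve Keq expr → x = -0.002105; check Q = 0.03048
Then change container volume by factor 1.25 (V_new/V_old).
Step 3:
                   X          B          D          J
  Initial      3.753      5.213   0.006304     0.8424
  Change     0.03588    0.02392    0.01196   -0.01196
  Equil        3.789      5.237    0.01826     0.8304
  solve Keq expr → x = -0.01196; check Q = 0.03048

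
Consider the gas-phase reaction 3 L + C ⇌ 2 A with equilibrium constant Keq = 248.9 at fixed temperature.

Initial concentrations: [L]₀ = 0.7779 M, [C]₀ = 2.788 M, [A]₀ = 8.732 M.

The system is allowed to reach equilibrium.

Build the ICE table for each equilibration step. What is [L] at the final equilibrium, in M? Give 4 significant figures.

Q₀ = 58.1 vs Keq = 248.9 ⇒ Q<K, forward
Step 1:
                  L         C         A
  I          0.7779     2.788     8.732
  C         -0.2863  -0.09544    0.1909
  E          0.4916     2.693     8.923
  solve Keq expr → x = 0.09544; check Q = 248.9

[L]_eq = 0.4916 M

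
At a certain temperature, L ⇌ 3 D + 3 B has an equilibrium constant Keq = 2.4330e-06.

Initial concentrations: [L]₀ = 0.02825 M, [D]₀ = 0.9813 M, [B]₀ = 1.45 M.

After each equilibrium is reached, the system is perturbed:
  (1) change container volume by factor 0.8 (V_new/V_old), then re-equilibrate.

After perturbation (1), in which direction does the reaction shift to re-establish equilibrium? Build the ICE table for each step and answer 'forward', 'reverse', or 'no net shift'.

Q₀ = 102 vs Keq = 2.4330e-06 ⇒ Q>K, reverse
Step 1:
                  L         D         B
  init      0.02825    0.9813      1.45
  Δ          0.3206   -0.9619   -0.9619
  eq         0.3489    0.0194    0.4881
  solve Keq expr → x = -0.3206; check Q = 2.4330e-06
Then change container volume by factor 0.8 (V_new/V_old).
Step 2:
                  L         D         B
  init       0.4361   0.02425    0.6101
  Δ        0.002432 -0.007297 -0.007297
  eq         0.4385   0.01695    0.6028
  solve Keq expr → x = -0.002432; check Q = 2.4330e-06

Direction: reverse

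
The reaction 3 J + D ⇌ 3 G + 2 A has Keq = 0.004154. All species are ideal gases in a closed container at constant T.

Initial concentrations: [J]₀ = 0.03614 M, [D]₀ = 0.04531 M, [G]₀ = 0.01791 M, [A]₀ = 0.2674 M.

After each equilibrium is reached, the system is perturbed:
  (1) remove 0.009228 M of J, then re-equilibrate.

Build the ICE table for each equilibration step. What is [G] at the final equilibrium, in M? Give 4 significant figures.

Q₀ = 0.1921 vs Keq = 0.004154 ⇒ Q>K, reverse
Step 1:
                    J           D           G           A
  I           0.03614     0.04531     0.01791      0.2674
  C           0.01109    0.003697    -0.01109   -0.007393
  E           0.04723     0.04901     0.00682        0.26
  solve Keq expr → x = -0.003697; check Q = 0.004154
Then remove 0.009228 M of J.
Step 2:
                    J           D           G           A
  I             0.038     0.04901     0.00682        0.26
  C          0.001142  3.8066e-04   -0.001142 -7.6132e-04
  E           0.03914     0.04939    0.005678      0.2592
  solve Keq expr → x = -3.8066e-04; check Q = 0.004154

[G]_eq = 0.005678 M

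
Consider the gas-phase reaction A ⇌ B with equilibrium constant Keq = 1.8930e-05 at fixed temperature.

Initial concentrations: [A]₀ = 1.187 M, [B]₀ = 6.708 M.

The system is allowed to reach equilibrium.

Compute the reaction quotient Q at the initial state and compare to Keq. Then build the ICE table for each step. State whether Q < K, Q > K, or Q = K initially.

Q₀ = 5.651 vs Keq = 1.8930e-05 ⇒ Q>K, reverse
Step 1:
                    A           B
  init          1.187       6.708
  Δ             6.708      -6.708
  eq            7.895  1.4945e-04
  solve Keq expr → x = -6.708; check Q = 1.8930e-05

Q₀ = 5.651; Q > K (proceeds reverse)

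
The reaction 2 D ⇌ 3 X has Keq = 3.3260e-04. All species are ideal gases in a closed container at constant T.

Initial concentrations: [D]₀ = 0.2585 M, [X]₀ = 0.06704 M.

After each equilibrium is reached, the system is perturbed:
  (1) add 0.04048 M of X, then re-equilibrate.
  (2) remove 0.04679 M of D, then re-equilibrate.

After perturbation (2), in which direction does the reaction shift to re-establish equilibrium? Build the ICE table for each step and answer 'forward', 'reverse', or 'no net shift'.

Q₀ = 0.004509 vs Keq = 3.3260e-04 ⇒ Q>K, reverse
Step 1:
                  D         X
  Initial    0.2585   0.06704
  Change    0.02477  -0.03716
  Equil      0.2833   0.02988
  solve Keq expr → x = -0.01239; check Q = 3.3260e-04
Then add 0.04048 M of X.
Step 2:
                  D         X
  Initial    0.2833   0.07036
  Change    0.02579  -0.03869
  Equil      0.3091   0.03167
  solve Keq expr → x = -0.0129; check Q = 3.3260e-04
Then remove 0.04679 M of D.
Step 3:
                  D         X
  Initial    0.2623   0.03167
  Change   0.002088 -0.003133
  Equil      0.2644   0.02854
  solve Keq expr → x = -0.001044; check Q = 3.3260e-04

Direction: reverse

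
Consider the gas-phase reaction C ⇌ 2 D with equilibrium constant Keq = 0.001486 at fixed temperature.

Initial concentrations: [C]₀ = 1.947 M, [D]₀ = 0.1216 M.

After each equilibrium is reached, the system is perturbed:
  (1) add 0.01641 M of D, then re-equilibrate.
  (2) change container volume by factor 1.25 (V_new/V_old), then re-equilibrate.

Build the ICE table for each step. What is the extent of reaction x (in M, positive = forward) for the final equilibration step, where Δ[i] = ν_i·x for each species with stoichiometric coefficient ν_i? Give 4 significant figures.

x = 0.002547 M

Q₀ = 0.007595 vs Keq = 0.001486 ⇒ Q>K, reverse
Step 1:
                  C         D
  I           1.947    0.1216
  C         0.03367  -0.06735
  E           1.981   0.05425
  solve Keq expr → x = -0.03367; check Q = 0.001486
Then add 0.01641 M of D.
Step 2:
                  C         D
  I           1.981   0.07066
  C        0.008149   -0.0163
  E           1.989   0.05436
  solve Keq expr → x = -0.008149; check Q = 0.001486
Then change container volume by factor 1.25 (V_new/V_old).
Step 3:
                  C         D
  I           1.591   0.04349
  C       -0.002547  0.005094
  E           1.589   0.04859
  solve Keq expr → x = 0.002547; check Q = 0.001486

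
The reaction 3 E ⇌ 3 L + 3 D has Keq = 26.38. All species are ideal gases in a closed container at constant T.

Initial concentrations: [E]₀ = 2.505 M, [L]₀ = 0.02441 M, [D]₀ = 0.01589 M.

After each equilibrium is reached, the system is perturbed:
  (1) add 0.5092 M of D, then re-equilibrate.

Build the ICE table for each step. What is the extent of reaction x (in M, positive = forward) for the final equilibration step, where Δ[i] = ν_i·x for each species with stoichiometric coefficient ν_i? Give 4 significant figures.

Q₀ = 3.7124e-12 vs Keq = 26.38 ⇒ Q<K, forward
Step 1:
                   E          L          D
  I            2.505    0.02441    0.01589
  C           -1.611      1.611      1.611
  E           0.8939      1.636      1.627
  solve Keq expr → x = 0.537; check Q = 26.38
Then add 0.5092 M of D.
Step 2:
                   E          L          D
  I           0.8939      1.636      2.136
  C           0.1257    -0.1257    -0.1257
  E             1.02       1.51       2.01
  solve Keq expr → x = -0.04192; check Q = 26.38

x = -0.04192 M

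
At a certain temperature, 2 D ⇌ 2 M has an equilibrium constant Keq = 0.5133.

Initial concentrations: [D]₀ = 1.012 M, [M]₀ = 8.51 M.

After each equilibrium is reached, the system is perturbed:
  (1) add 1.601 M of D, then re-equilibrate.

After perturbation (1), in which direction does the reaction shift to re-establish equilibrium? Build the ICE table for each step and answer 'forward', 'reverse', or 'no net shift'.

Q₀ = 70.71 vs Keq = 0.5133 ⇒ Q>K, reverse
Step 1:
                  D         M
  init        1.012      8.51
  Δ           4.535    -4.535
  eq          5.547     3.975
  solve Keq expr → x = -2.268; check Q = 0.5133
Then add 1.601 M of D.
Step 2:
                  D         M
  init        7.148     3.975
  Δ         -0.6683    0.6683
  eq           6.48     4.643
  solve Keq expr → x = 0.3341; check Q = 0.5133

Direction: forward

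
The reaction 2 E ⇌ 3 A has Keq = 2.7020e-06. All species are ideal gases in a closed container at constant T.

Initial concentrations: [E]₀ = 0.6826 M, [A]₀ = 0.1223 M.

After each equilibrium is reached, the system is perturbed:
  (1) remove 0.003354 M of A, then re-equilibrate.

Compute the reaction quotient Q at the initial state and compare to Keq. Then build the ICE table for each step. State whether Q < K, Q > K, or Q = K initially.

Q₀ = 0.003926 vs Keq = 2.7020e-06 ⇒ Q>K, reverse
Step 1:
                  E         A
  init       0.6826    0.1223
  Δ         0.07382   -0.1107
  eq         0.7564   0.01156
  solve Keq expr → x = -0.03691; check Q = 2.7020e-06
Then remove 0.003354 M of A.
Step 2:
                  E         A
  init       0.7564  0.008209
  Δ       -0.002221  0.003331
  eq         0.7542   0.01154
  solve Keq expr → x = 0.00111; check Q = 2.7020e-06

Q₀ = 0.003926; Q > K (proceeds reverse)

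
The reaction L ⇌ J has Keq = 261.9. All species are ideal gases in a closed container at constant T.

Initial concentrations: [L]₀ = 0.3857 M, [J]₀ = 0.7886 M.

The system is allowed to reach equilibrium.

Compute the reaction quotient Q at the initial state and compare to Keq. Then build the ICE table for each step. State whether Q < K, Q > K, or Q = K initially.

Q₀ = 2.045; Q < K (proceeds forward)

Q₀ = 2.045 vs Keq = 261.9 ⇒ Q<K, forward
Step 1:
                   L          J
  init        0.3857     0.7886
  Δ          -0.3812     0.3812
  eq        0.004467       1.17
  solve Keq expr → x = 0.3812; check Q = 261.9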